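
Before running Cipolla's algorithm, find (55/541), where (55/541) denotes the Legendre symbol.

(55/541)
  = (541/55)    [QR: 541 ≡ 1 mod 4, sign kept]
  = (46/55)    [541 ≡ 46 mod 55]
  = (23/55)    [55 ≡ 7 mod 8 ⇒ (2/55) = +1]
  = -(55/23)    [QR: both ≡ 3 mod 4, sign flips]
  = -(9/23)    [55 ≡ 9 mod 23]
  = -(23/9)    [QR: 9 ≡ 1 mod 4, sign kept]
  = -(5/9)    [23 ≡ 5 mod 9]
  = -(9/5)    [QR: 5 ≡ 1 mod 4, sign kept]
  = -(4/5)    [9 ≡ 4 mod 5]
  = -(1/5)    [5 ≡ 5 mod 8 ⇒ (2/5)^2 = +1]
  = -1    [(1/5) = 1]

-1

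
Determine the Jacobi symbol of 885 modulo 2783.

885 ≡ 1 (mod 4), so quadratic reciprocity gives (885 / 2783) = (2783 / 885). Reduce: 2783 ≡ 128 (mod 885). Now have (128 / 885).
Factor out 2: 128 = 2^7. Since 885 ≡ 5 (mod 8), (2 / 885) = -1, and (2 / 885)^7 = -1. Now have -(1 / 885).
(1 / 885) = 1. Collecting the sign factors: -1.

-1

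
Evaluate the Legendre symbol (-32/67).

(-32/67)
  = -(32/67)    [67 ≡ 3 mod 4 ⇒ (-1/67) = -1]
  = (1/67)    [67 ≡ 3 mod 8 ⇒ (2/67)^5 = -1]
  = 1    [(1/67) = 1]

1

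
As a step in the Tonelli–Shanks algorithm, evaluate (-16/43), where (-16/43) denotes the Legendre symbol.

Reduce the numerator: -16 ≡ 27 (mod 43), so (-16/43) = (27/43).
Both 27 ≡ 3 and 43 ≡ 3 (mod 4), so reciprocity gives (27/43) = -(43/27). Reduce: 43 ≡ 16 (mod 27). Now have -(16/27).
Factor out 2: 16 = 2^4. Since 27 ≡ 3 (mod 8), (2/27) = -1, and (2/27)^4 = +1. Now have -(1/27).
(1/27) = 1. Collecting the sign factors: -1.

-1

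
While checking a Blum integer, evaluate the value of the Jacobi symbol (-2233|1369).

1

(-2233|1369)
  = (505|1369)    [-2233 ≡ 505 mod 1369]
  = (1369|505)    [QR: 505 ≡ 1 mod 4, sign kept]
  = (359|505)    [1369 ≡ 359 mod 505]
  = (505|359)    [QR: 505 ≡ 1 mod 4, sign kept]
  = (146|359)    [505 ≡ 146 mod 359]
  = (73|359)    [359 ≡ 7 mod 8 ⇒ (2|359) = +1]
  = (359|73)    [QR: 73 ≡ 1 mod 4, sign kept]
  = (67|73)    [359 ≡ 67 mod 73]
  = (73|67)    [QR: 73 ≡ 1 mod 4, sign kept]
  = (6|67)    [73 ≡ 6 mod 67]
  = -(3|67)    [67 ≡ 3 mod 8 ⇒ (2|67) = -1]
  = (67|3)    [QR: both ≡ 3 mod 4, sign flips]
  = (1|3)    [67 ≡ 1 mod 3]
  = 1    [(1|3) = 1]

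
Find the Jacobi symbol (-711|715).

(-711|715)
  = -(711|715)    [715 ≡ 3 mod 4 ⇒ (-1|715) = -1]
  = (715|711)    [QR: both ≡ 3 mod 4, sign flips]
  = (4|711)    [715 ≡ 4 mod 711]
  = (1|711)    [711 ≡ 7 mod 8 ⇒ (2|711)^2 = +1]
  = 1    [(1|711) = 1]

1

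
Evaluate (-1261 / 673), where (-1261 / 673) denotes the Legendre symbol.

1

Reduce the numerator: -1261 ≡ 85 (mod 673), so (-1261 / 673) = (85 / 673).
85 ≡ 1 (mod 4), so quadratic reciprocity gives (85 / 673) = (673 / 85). Reduce: 673 ≡ 78 (mod 85). Now have (78 / 85).
Factor out 2: 78 = 2·39. Since 85 ≡ 5 (mod 8), (2 / 85) = -1. Now have -(39 / 85).
85 ≡ 1 (mod 4), so quadratic reciprocity gives (39 / 85) = (85 / 39). Reduce: 85 ≡ 7 (mod 39). Now have -(7 / 39).
Both 7 ≡ 3 and 39 ≡ 3 (mod 4), so reciprocity gives (7 / 39) = -(39 / 7). Reduce: 39 ≡ 4 (mod 7). Now have (4 / 7).
Factor out 2: 4 = 2^2. Since 7 ≡ 7 (mod 8), (2 / 7) = +1, and (2 / 7)^2 = +1. Now have (1 / 7).
(1 / 7) = 1. Collecting the sign factors: 1.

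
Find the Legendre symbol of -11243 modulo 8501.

(-11243/8501)
  = (5759/8501)    [-11243 ≡ 5759 mod 8501]
  = (8501/5759)    [QR: 8501 ≡ 1 mod 4, sign kept]
  = (2742/5759)    [8501 ≡ 2742 mod 5759]
  = (1371/5759)    [5759 ≡ 7 mod 8 ⇒ (2/5759) = +1]
  = -(5759/1371)    [QR: both ≡ 3 mod 4, sign flips]
  = -(275/1371)    [5759 ≡ 275 mod 1371]
  = (1371/275)    [QR: both ≡ 3 mod 4, sign flips]
  = (271/275)    [1371 ≡ 271 mod 275]
  = -(275/271)    [QR: both ≡ 3 mod 4, sign flips]
  = -(4/271)    [275 ≡ 4 mod 271]
  = -(1/271)    [271 ≡ 7 mod 8 ⇒ (2/271)^2 = +1]
  = -1    [(1/271) = 1]

-1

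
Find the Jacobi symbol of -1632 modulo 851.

Reduce the numerator: -1632 ≡ 70 (mod 851), so (-1632/851) = (70/851).
Factor out 2: 70 = 2·35. Since 851 ≡ 3 (mod 8), (2/851) = -1. Now have -(35/851).
Both 35 ≡ 3 and 851 ≡ 3 (mod 4), so reciprocity gives (35/851) = -(851/35). Reduce: 851 ≡ 11 (mod 35). Now have (11/35).
Both 11 ≡ 3 and 35 ≡ 3 (mod 4), so reciprocity gives (11/35) = -(35/11). Reduce: 35 ≡ 2 (mod 11). Now have -(2/11).
Factor out 2: 2 = 2. Since 11 ≡ 3 (mod 8), (2/11) = -1. Now have (1/11).
(1/11) = 1. Collecting the sign factors: 1.

1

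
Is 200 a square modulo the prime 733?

Factor out 2: 200 = 2^3·25. Since 733 ≡ 5 (mod 8), (2/733) = -1, and (2/733)^3 = -1. Now have -(25/733).
25 ≡ 1 (mod 4), so quadratic reciprocity gives (25/733) = (733/25). Reduce: 733 ≡ 8 (mod 25). Now have -(8/25).
Factor out 2: 8 = 2^3. Since 25 ≡ 1 (mod 8), (2/25) = +1, and (2/25)^3 = +1. Now have -(1/25).
(1/25) = 1. Collecting the sign factors: -1.
(200/733) = -1, and 733 is prime, so 200 is not a quadratic residue mod 733.

no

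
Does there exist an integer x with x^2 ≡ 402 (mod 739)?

yes

Factor out 2: 402 = 2·201. Since 739 ≡ 3 (mod 8), (2/739) = -1. Now have -(201/739).
201 ≡ 1 (mod 4), so quadratic reciprocity gives (201/739) = (739/201). Reduce: 739 ≡ 136 (mod 201). Now have -(136/201).
Factor out 2: 136 = 2^3·17. Since 201 ≡ 1 (mod 8), (2/201) = +1, and (2/201)^3 = +1. Now have -(17/201).
17 ≡ 1 (mod 4), so quadratic reciprocity gives (17/201) = (201/17). Reduce: 201 ≡ 14 (mod 17). Now have -(14/17).
Factor out 2: 14 = 2·7. Since 17 ≡ 1 (mod 8), (2/17) = +1. Now have -(7/17).
17 ≡ 1 (mod 4), so quadratic reciprocity gives (7/17) = (17/7). Reduce: 17 ≡ 3 (mod 7). Now have -(3/7).
Both 3 ≡ 3 and 7 ≡ 3 (mod 4), so reciprocity gives (3/7) = -(7/3). Reduce: 7 ≡ 1 (mod 3). Now have (1/3).
(1/3) = 1. Collecting the sign factors: 1.
(402/739) = 1, and 739 is prime, so 402 is a quadratic residue mod 739.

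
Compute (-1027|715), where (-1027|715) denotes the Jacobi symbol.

0

Pull out -1: (-1027|715) = (-1|715)·(1027|715). Since 715 ≡ 3 (mod 4), (-1|715) = -1. Now have -(1027|715).
Reduce the numerator: 1027 ≡ 312 (mod 715), so (1027|715) = (312|715).
Factor out 2: 312 = 2^3·39. Since 715 ≡ 3 (mod 8), (2|715) = -1, and (2|715)^3 = -1. Now have (39|715).
Both 39 ≡ 3 and 715 ≡ 3 (mod 4), so reciprocity gives (39|715) = -(715|39). Reduce: 715 ≡ 13 (mod 39). Now have -(13|39).
13 ≡ 1 (mod 4), so quadratic reciprocity gives (13|39) = (39|13). Reduce: 39 ≡ 0 (mod 13). Now have -(0|13).
The numerator is now 0 with denominator 13 > 1: the symbol is 0.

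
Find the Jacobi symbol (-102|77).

(-102|77)
  = (52|77)    [-102 ≡ 52 mod 77]
  = (13|77)    [77 ≡ 5 mod 8 ⇒ (2|77)^2 = +1]
  = (77|13)    [QR: 13 ≡ 1 mod 4, sign kept]
  = (12|13)    [77 ≡ 12 mod 13]
  = (3|13)    [13 ≡ 5 mod 8 ⇒ (2|13)^2 = +1]
  = (13|3)    [QR: 13 ≡ 1 mod 4, sign kept]
  = (1|3)    [13 ≡ 1 mod 3]
  = 1    [(1|3) = 1]

1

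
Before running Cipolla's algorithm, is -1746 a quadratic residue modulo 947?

(-1746/947)
  = (148/947)    [-1746 ≡ 148 mod 947]
  = (37/947)    [947 ≡ 3 mod 8 ⇒ (2/947)^2 = +1]
  = (947/37)    [QR: 37 ≡ 1 mod 4, sign kept]
  = (22/37)    [947 ≡ 22 mod 37]
  = -(11/37)    [37 ≡ 5 mod 8 ⇒ (2/37) = -1]
  = -(37/11)    [QR: 37 ≡ 1 mod 4, sign kept]
  = -(4/11)    [37 ≡ 4 mod 11]
  = -(1/11)    [11 ≡ 3 mod 8 ⇒ (2/11)^2 = +1]
  = -1    [(1/11) = 1]
(-1746/947) = -1, and 947 is prime, so -1746 is not a quadratic residue mod 947.

no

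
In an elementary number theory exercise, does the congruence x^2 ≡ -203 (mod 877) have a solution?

yes

(-203|877)
  = (203|877)    [877 ≡ 1 mod 4 ⇒ (-1|877) = +1]
  = (877|203)    [QR: 877 ≡ 1 mod 4, sign kept]
  = (65|203)    [877 ≡ 65 mod 203]
  = (203|65)    [QR: 65 ≡ 1 mod 4, sign kept]
  = (8|65)    [203 ≡ 8 mod 65]
  = (1|65)    [65 ≡ 1 mod 8 ⇒ (2|65)^3 = +1]
  = 1    [(1|65) = 1]
The Legendre symbol is 1, so x^2 ≡ -203 (mod 877) has solution.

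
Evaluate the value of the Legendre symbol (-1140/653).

Pull out -1: (-1140/653) = (-1/653)·(1140/653). Since 653 ≡ 1 (mod 4), (-1/653) = +1. Now have (1140/653).
Reduce the numerator: 1140 ≡ 487 (mod 653), so (1140/653) = (487/653).
653 ≡ 1 (mod 4), so quadratic reciprocity gives (487/653) = (653/487). Reduce: 653 ≡ 166 (mod 487). Now have (166/487).
Factor out 2: 166 = 2·83. Since 487 ≡ 7 (mod 8), (2/487) = +1. Now have (83/487).
Both 83 ≡ 3 and 487 ≡ 3 (mod 4), so reciprocity gives (83/487) = -(487/83). Reduce: 487 ≡ 72 (mod 83). Now have -(72/83).
Factor out 2: 72 = 2^3·9. Since 83 ≡ 3 (mod 8), (2/83) = -1, and (2/83)^3 = -1. Now have (9/83).
9 ≡ 1 (mod 4), so quadratic reciprocity gives (9/83) = (83/9). Reduce: 83 ≡ 2 (mod 9). Now have (2/9).
Factor out 2: 2 = 2. Since 9 ≡ 1 (mod 8), (2/9) = +1. Now have (1/9).
(1/9) = 1. Collecting the sign factors: 1.

1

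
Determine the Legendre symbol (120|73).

Reduce the numerator: 120 ≡ 47 (mod 73), so (120|73) = (47|73).
73 ≡ 1 (mod 4), so quadratic reciprocity gives (47|73) = (73|47). Reduce: 73 ≡ 26 (mod 47). Now have (26|47).
Factor out 2: 26 = 2·13. Since 47 ≡ 7 (mod 8), (2|47) = +1. Now have (13|47).
13 ≡ 1 (mod 4), so quadratic reciprocity gives (13|47) = (47|13). Reduce: 47 ≡ 8 (mod 13). Now have (8|13).
Factor out 2: 8 = 2^3. Since 13 ≡ 5 (mod 8), (2|13) = -1, and (2|13)^3 = -1. Now have -(1|13).
(1|13) = 1. Collecting the sign factors: -1.

-1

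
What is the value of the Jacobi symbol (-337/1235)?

Pull out -1: (-337/1235) = (-1/1235)·(337/1235). Since 1235 ≡ 3 (mod 4), (-1/1235) = -1. Now have -(337/1235).
337 ≡ 1 (mod 4), so quadratic reciprocity gives (337/1235) = (1235/337). Reduce: 1235 ≡ 224 (mod 337). Now have -(224/337).
Factor out 2: 224 = 2^5·7. Since 337 ≡ 1 (mod 8), (2/337) = +1, and (2/337)^5 = +1. Now have -(7/337).
337 ≡ 1 (mod 4), so quadratic reciprocity gives (7/337) = (337/7). Reduce: 337 ≡ 1 (mod 7). Now have -(1/7).
(1/7) = 1. Collecting the sign factors: -1.

-1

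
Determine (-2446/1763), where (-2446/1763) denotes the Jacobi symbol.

1

Pull out -1: (-2446/1763) = (-1/1763)·(2446/1763). Since 1763 ≡ 3 (mod 4), (-1/1763) = -1. Now have -(2446/1763).
Reduce the numerator: 2446 ≡ 683 (mod 1763), so (2446/1763) = (683/1763).
Both 683 ≡ 3 and 1763 ≡ 3 (mod 4), so reciprocity gives (683/1763) = -(1763/683). Reduce: 1763 ≡ 397 (mod 683). Now have (397/683).
397 ≡ 1 (mod 4), so quadratic reciprocity gives (397/683) = (683/397). Reduce: 683 ≡ 286 (mod 397). Now have (286/397).
Factor out 2: 286 = 2·143. Since 397 ≡ 5 (mod 8), (2/397) = -1. Now have -(143/397).
397 ≡ 1 (mod 4), so quadratic reciprocity gives (143/397) = (397/143). Reduce: 397 ≡ 111 (mod 143). Now have -(111/143).
Both 111 ≡ 3 and 143 ≡ 3 (mod 4), so reciprocity gives (111/143) = -(143/111). Reduce: 143 ≡ 32 (mod 111). Now have (32/111).
Factor out 2: 32 = 2^5. Since 111 ≡ 7 (mod 8), (2/111) = +1, and (2/111)^5 = +1. Now have (1/111).
(1/111) = 1. Collecting the sign factors: 1.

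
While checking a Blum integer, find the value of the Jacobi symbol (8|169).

1

Factor out 2: 8 = 2^3. Since 169 ≡ 1 (mod 8), (2|169) = +1, and (2|169)^3 = +1. Now have (1|169).
(1|169) = 1. Collecting the sign factors: 1.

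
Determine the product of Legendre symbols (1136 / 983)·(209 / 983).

1

By multiplicativity, (1136·209 / 983) = (1136 / 983)·(209 / 983).
First factor (1136 / 983):
Reduce the numerator: 1136 ≡ 153 (mod 983), so (1136 / 983) = (153 / 983).
153 ≡ 1 (mod 4), so quadratic reciprocity gives (153 / 983) = (983 / 153). Reduce: 983 ≡ 65 (mod 153). Now have (65 / 153).
65 ≡ 1 (mod 4), so quadratic reciprocity gives (65 / 153) = (153 / 65). Reduce: 153 ≡ 23 (mod 65). Now have (23 / 65).
65 ≡ 1 (mod 4), so quadratic reciprocity gives (23 / 65) = (65 / 23). Reduce: 65 ≡ 19 (mod 23). Now have (19 / 23).
Both 19 ≡ 3 and 23 ≡ 3 (mod 4), so reciprocity gives (19 / 23) = -(23 / 19). Reduce: 23 ≡ 4 (mod 19). Now have -(4 / 19).
Factor out 2: 4 = 2^2. Since 19 ≡ 3 (mod 8), (2 / 19) = -1, and (2 / 19)^2 = +1. Now have -(1 / 19).
(1 / 19) = 1. Collecting the sign factors: -1.
Second factor (209 / 983):
209 ≡ 1 (mod 4), so quadratic reciprocity gives (209 / 983) = (983 / 209). Reduce: 983 ≡ 147 (mod 209). Now have (147 / 209).
209 ≡ 1 (mod 4), so quadratic reciprocity gives (147 / 209) = (209 / 147). Reduce: 209 ≡ 62 (mod 147). Now have (62 / 147).
Factor out 2: 62 = 2·31. Since 147 ≡ 3 (mod 8), (2 / 147) = -1. Now have -(31 / 147).
Both 31 ≡ 3 and 147 ≡ 3 (mod 4), so reciprocity gives (31 / 147) = -(147 / 31). Reduce: 147 ≡ 23 (mod 31). Now have (23 / 31).
Both 23 ≡ 3 and 31 ≡ 3 (mod 4), so reciprocity gives (23 / 31) = -(31 / 23). Reduce: 31 ≡ 8 (mod 23). Now have -(8 / 23).
Factor out 2: 8 = 2^3. Since 23 ≡ 7 (mod 8), (2 / 23) = +1, and (2 / 23)^3 = +1. Now have -(1 / 23).
(1 / 23) = 1. Collecting the sign factors: -1.
Product: (-1)·(-1) = 1.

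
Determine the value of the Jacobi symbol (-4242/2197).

1

Reduce the numerator: -4242 ≡ 152 (mod 2197), so (-4242/2197) = (152/2197).
Factor out 2: 152 = 2^3·19. Since 2197 ≡ 5 (mod 8), (2/2197) = -1, and (2/2197)^3 = -1. Now have -(19/2197).
2197 ≡ 1 (mod 4), so quadratic reciprocity gives (19/2197) = (2197/19). Reduce: 2197 ≡ 12 (mod 19). Now have -(12/19).
Factor out 2: 12 = 2^2·3. Since 19 ≡ 3 (mod 8), (2/19) = -1, and (2/19)^2 = +1. Now have -(3/19).
Both 3 ≡ 3 and 19 ≡ 3 (mod 4), so reciprocity gives (3/19) = -(19/3). Reduce: 19 ≡ 1 (mod 3). Now have (1/3).
(1/3) = 1. Collecting the sign factors: 1.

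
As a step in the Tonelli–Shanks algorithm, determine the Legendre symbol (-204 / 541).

Pull out -1: (-204 / 541) = (-1 / 541)·(204 / 541). Since 541 ≡ 1 (mod 4), (-1 / 541) = +1. Now have (204 / 541).
Factor out 2: 204 = 2^2·51. Since 541 ≡ 5 (mod 8), (2 / 541) = -1, and (2 / 541)^2 = +1. Now have (51 / 541).
541 ≡ 1 (mod 4), so quadratic reciprocity gives (51 / 541) = (541 / 51). Reduce: 541 ≡ 31 (mod 51). Now have (31 / 51).
Both 31 ≡ 3 and 51 ≡ 3 (mod 4), so reciprocity gives (31 / 51) = -(51 / 31). Reduce: 51 ≡ 20 (mod 31). Now have -(20 / 31).
Factor out 2: 20 = 2^2·5. Since 31 ≡ 7 (mod 8), (2 / 31) = +1, and (2 / 31)^2 = +1. Now have -(5 / 31).
5 ≡ 1 (mod 4), so quadratic reciprocity gives (5 / 31) = (31 / 5). Reduce: 31 ≡ 1 (mod 5). Now have -(1 / 5).
(1 / 5) = 1. Collecting the sign factors: -1.

-1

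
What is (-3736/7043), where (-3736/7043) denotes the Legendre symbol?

(-3736/7043)
  = -(3736/7043)    [7043 ≡ 3 mod 4 ⇒ (-1/7043) = -1]
  = (467/7043)    [7043 ≡ 3 mod 8 ⇒ (2/7043)^3 = -1]
  = -(7043/467)    [QR: both ≡ 3 mod 4, sign flips]
  = -(38/467)    [7043 ≡ 38 mod 467]
  = (19/467)    [467 ≡ 3 mod 8 ⇒ (2/467) = -1]
  = -(467/19)    [QR: both ≡ 3 mod 4, sign flips]
  = -(11/19)    [467 ≡ 11 mod 19]
  = (19/11)    [QR: both ≡ 3 mod 4, sign flips]
  = (8/11)    [19 ≡ 8 mod 11]
  = -(1/11)    [11 ≡ 3 mod 8 ⇒ (2/11)^3 = -1]
  = -1    [(1/11) = 1]

-1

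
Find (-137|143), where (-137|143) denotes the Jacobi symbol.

Reduce the numerator: -137 ≡ 6 (mod 143), so (-137|143) = (6|143).
Factor out 2: 6 = 2·3. Since 143 ≡ 7 (mod 8), (2|143) = +1. Now have (3|143).
Both 3 ≡ 3 and 143 ≡ 3 (mod 4), so reciprocity gives (3|143) = -(143|3). Reduce: 143 ≡ 2 (mod 3). Now have -(2|3).
Factor out 2: 2 = 2. Since 3 ≡ 3 (mod 8), (2|3) = -1. Now have (1|3).
(1|3) = 1. Collecting the sign factors: 1.

1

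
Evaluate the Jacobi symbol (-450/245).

0

(-450/245)
  = (40/245)    [-450 ≡ 40 mod 245]
  = -(5/245)    [245 ≡ 5 mod 8 ⇒ (2/245)^3 = -1]
  = -(245/5)    [QR: 5 ≡ 1 mod 4, sign kept]
  = -(0/5)    [245 ≡ 0 mod 5]
  = 0    [numerator 0, gcd > 1]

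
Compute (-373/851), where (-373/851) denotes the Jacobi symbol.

1

(-373/851)
  = (478/851)    [-373 ≡ 478 mod 851]
  = -(239/851)    [851 ≡ 3 mod 8 ⇒ (2/851) = -1]
  = (851/239)    [QR: both ≡ 3 mod 4, sign flips]
  = (134/239)    [851 ≡ 134 mod 239]
  = (67/239)    [239 ≡ 7 mod 8 ⇒ (2/239) = +1]
  = -(239/67)    [QR: both ≡ 3 mod 4, sign flips]
  = -(38/67)    [239 ≡ 38 mod 67]
  = (19/67)    [67 ≡ 3 mod 8 ⇒ (2/67) = -1]
  = -(67/19)    [QR: both ≡ 3 mod 4, sign flips]
  = -(10/19)    [67 ≡ 10 mod 19]
  = (5/19)    [19 ≡ 3 mod 8 ⇒ (2/19) = -1]
  = (19/5)    [QR: 5 ≡ 1 mod 4, sign kept]
  = (4/5)    [19 ≡ 4 mod 5]
  = (1/5)    [5 ≡ 5 mod 8 ⇒ (2/5)^2 = +1]
  = 1    [(1/5) = 1]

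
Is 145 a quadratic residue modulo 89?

no

Reduce the numerator: 145 ≡ 56 (mod 89), so (145|89) = (56|89).
Factor out 2: 56 = 2^3·7. Since 89 ≡ 1 (mod 8), (2|89) = +1, and (2|89)^3 = +1. Now have (7|89).
89 ≡ 1 (mod 4), so quadratic reciprocity gives (7|89) = (89|7). Reduce: 89 ≡ 5 (mod 7). Now have (5|7).
5 ≡ 1 (mod 4), so quadratic reciprocity gives (5|7) = (7|5). Reduce: 7 ≡ 2 (mod 5). Now have (2|5).
Factor out 2: 2 = 2. Since 5 ≡ 5 (mod 8), (2|5) = -1. Now have -(1|5).
(1|5) = 1. Collecting the sign factors: -1.
The Legendre symbol is -1, so x^2 ≡ 145 (mod 89) has no solution.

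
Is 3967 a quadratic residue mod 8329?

no

(3967|8329)
  = (8329|3967)    [QR: 8329 ≡ 1 mod 4, sign kept]
  = (395|3967)    [8329 ≡ 395 mod 3967]
  = -(3967|395)    [QR: both ≡ 3 mod 4, sign flips]
  = -(17|395)    [3967 ≡ 17 mod 395]
  = -(395|17)    [QR: 17 ≡ 1 mod 4, sign kept]
  = -(4|17)    [395 ≡ 4 mod 17]
  = -(1|17)    [17 ≡ 1 mod 8 ⇒ (2|17)^2 = +1]
  = -1    [(1|17) = 1]
The Legendre symbol is -1, so x^2 ≡ 3967 (mod 8329) has no solution.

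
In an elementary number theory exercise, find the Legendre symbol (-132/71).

(-132/71)
  = (10/71)    [-132 ≡ 10 mod 71]
  = (5/71)    [71 ≡ 7 mod 8 ⇒ (2/71) = +1]
  = (71/5)    [QR: 5 ≡ 1 mod 4, sign kept]
  = (1/5)    [71 ≡ 1 mod 5]
  = 1    [(1/5) = 1]

1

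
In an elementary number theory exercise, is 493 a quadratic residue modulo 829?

no

493 ≡ 1 (mod 4), so quadratic reciprocity gives (493/829) = (829/493). Reduce: 829 ≡ 336 (mod 493). Now have (336/493).
Factor out 2: 336 = 2^4·21. Since 493 ≡ 5 (mod 8), (2/493) = -1, and (2/493)^4 = +1. Now have (21/493).
21 ≡ 1 (mod 4), so quadratic reciprocity gives (21/493) = (493/21). Reduce: 493 ≡ 10 (mod 21). Now have (10/21).
Factor out 2: 10 = 2·5. Since 21 ≡ 5 (mod 8), (2/21) = -1. Now have -(5/21).
5 ≡ 1 (mod 4), so quadratic reciprocity gives (5/21) = (21/5). Reduce: 21 ≡ 1 (mod 5). Now have -(1/5).
(1/5) = 1. Collecting the sign factors: -1.
The Legendre symbol is -1, so x^2 ≡ 493 (mod 829) has no solution.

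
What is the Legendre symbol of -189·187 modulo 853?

-1

By multiplicativity, (-189·187|853) = (-189|853)·(187|853).
First factor (-189|853):
(-189|853)
  = (664|853)    [-189 ≡ 664 mod 853]
  = -(83|853)    [853 ≡ 5 mod 8 ⇒ (2|853)^3 = -1]
  = -(853|83)    [QR: 853 ≡ 1 mod 4, sign kept]
  = -(23|83)    [853 ≡ 23 mod 83]
  = (83|23)    [QR: both ≡ 3 mod 4, sign flips]
  = (14|23)    [83 ≡ 14 mod 23]
  = (7|23)    [23 ≡ 7 mod 8 ⇒ (2|23) = +1]
  = -(23|7)    [QR: both ≡ 3 mod 4, sign flips]
  = -(2|7)    [23 ≡ 2 mod 7]
  = -(1|7)    [7 ≡ 7 mod 8 ⇒ (2|7) = +1]
  = -1    [(1|7) = 1]
Second factor (187|853):
(187|853)
  = (853|187)    [QR: 853 ≡ 1 mod 4, sign kept]
  = (105|187)    [853 ≡ 105 mod 187]
  = (187|105)    [QR: 105 ≡ 1 mod 4, sign kept]
  = (82|105)    [187 ≡ 82 mod 105]
  = (41|105)    [105 ≡ 1 mod 8 ⇒ (2|105) = +1]
  = (105|41)    [QR: 41 ≡ 1 mod 4, sign kept]
  = (23|41)    [105 ≡ 23 mod 41]
  = (41|23)    [QR: 41 ≡ 1 mod 4, sign kept]
  = (18|23)    [41 ≡ 18 mod 23]
  = (9|23)    [23 ≡ 7 mod 8 ⇒ (2|23) = +1]
  = (23|9)    [QR: 9 ≡ 1 mod 4, sign kept]
  = (5|9)    [23 ≡ 5 mod 9]
  = (9|5)    [QR: 5 ≡ 1 mod 4, sign kept]
  = (4|5)    [9 ≡ 4 mod 5]
  = (1|5)    [5 ≡ 5 mod 8 ⇒ (2|5)^2 = +1]
  = 1    [(1|5) = 1]
Product: (-1)·(1) = -1.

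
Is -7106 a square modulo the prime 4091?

(-7106/4091)
  = (1076/4091)    [-7106 ≡ 1076 mod 4091]
  = (269/4091)    [4091 ≡ 3 mod 8 ⇒ (2/4091)^2 = +1]
  = (4091/269)    [QR: 269 ≡ 1 mod 4, sign kept]
  = (56/269)    [4091 ≡ 56 mod 269]
  = -(7/269)    [269 ≡ 5 mod 8 ⇒ (2/269)^3 = -1]
  = -(269/7)    [QR: 269 ≡ 1 mod 4, sign kept]
  = -(3/7)    [269 ≡ 3 mod 7]
  = (7/3)    [QR: both ≡ 3 mod 4, sign flips]
  = (1/3)    [7 ≡ 1 mod 3]
  = 1    [(1/3) = 1]
(-7106/4091) = 1, and 4091 is prime, so -7106 is a quadratic residue mod 4091.

yes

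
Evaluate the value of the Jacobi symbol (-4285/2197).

-1

Pull out -1: (-4285/2197) = (-1/2197)·(4285/2197). Since 2197 ≡ 1 (mod 4), (-1/2197) = +1. Now have (4285/2197).
Reduce the numerator: 4285 ≡ 2088 (mod 2197), so (4285/2197) = (2088/2197).
Factor out 2: 2088 = 2^3·261. Since 2197 ≡ 5 (mod 8), (2/2197) = -1, and (2/2197)^3 = -1. Now have -(261/2197).
261 ≡ 1 (mod 4), so quadratic reciprocity gives (261/2197) = (2197/261). Reduce: 2197 ≡ 109 (mod 261). Now have -(109/261).
109 ≡ 1 (mod 4), so quadratic reciprocity gives (109/261) = (261/109). Reduce: 261 ≡ 43 (mod 109). Now have -(43/109).
109 ≡ 1 (mod 4), so quadratic reciprocity gives (43/109) = (109/43). Reduce: 109 ≡ 23 (mod 43). Now have -(23/43).
Both 23 ≡ 3 and 43 ≡ 3 (mod 4), so reciprocity gives (23/43) = -(43/23). Reduce: 43 ≡ 20 (mod 23). Now have (20/23).
Factor out 2: 20 = 2^2·5. Since 23 ≡ 7 (mod 8), (2/23) = +1, and (2/23)^2 = +1. Now have (5/23).
5 ≡ 1 (mod 4), so quadratic reciprocity gives (5/23) = (23/5). Reduce: 23 ≡ 3 (mod 5). Now have (3/5).
5 ≡ 1 (mod 4), so quadratic reciprocity gives (3/5) = (5/3). Reduce: 5 ≡ 2 (mod 3). Now have (2/3).
Factor out 2: 2 = 2. Since 3 ≡ 3 (mod 8), (2/3) = -1. Now have -(1/3).
(1/3) = 1. Collecting the sign factors: -1.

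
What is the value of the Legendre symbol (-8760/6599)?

1

(-8760/6599)
  = -(8760/6599)    [6599 ≡ 3 mod 4 ⇒ (-1/6599) = -1]
  = -(2161/6599)    [8760 ≡ 2161 mod 6599]
  = -(6599/2161)    [QR: 2161 ≡ 1 mod 4, sign kept]
  = -(116/2161)    [6599 ≡ 116 mod 2161]
  = -(29/2161)    [2161 ≡ 1 mod 8 ⇒ (2/2161)^2 = +1]
  = -(2161/29)    [QR: 29 ≡ 1 mod 4, sign kept]
  = -(15/29)    [2161 ≡ 15 mod 29]
  = -(29/15)    [QR: 29 ≡ 1 mod 4, sign kept]
  = -(14/15)    [29 ≡ 14 mod 15]
  = -(7/15)    [15 ≡ 7 mod 8 ⇒ (2/15) = +1]
  = (15/7)    [QR: both ≡ 3 mod 4, sign flips]
  = (1/7)    [15 ≡ 1 mod 7]
  = 1    [(1/7) = 1]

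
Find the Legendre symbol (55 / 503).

Both 55 ≡ 3 and 503 ≡ 3 (mod 4), so reciprocity gives (55 / 503) = -(503 / 55). Reduce: 503 ≡ 8 (mod 55). Now have -(8 / 55).
Factor out 2: 8 = 2^3. Since 55 ≡ 7 (mod 8), (2 / 55) = +1, and (2 / 55)^3 = +1. Now have -(1 / 55).
(1 / 55) = 1. Collecting the sign factors: -1.

-1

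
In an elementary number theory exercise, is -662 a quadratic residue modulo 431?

yes

Reduce the numerator: -662 ≡ 200 (mod 431), so (-662/431) = (200/431).
Factor out 2: 200 = 2^3·25. Since 431 ≡ 7 (mod 8), (2/431) = +1, and (2/431)^3 = +1. Now have (25/431).
25 ≡ 1 (mod 4), so quadratic reciprocity gives (25/431) = (431/25). Reduce: 431 ≡ 6 (mod 25). Now have (6/25).
Factor out 2: 6 = 2·3. Since 25 ≡ 1 (mod 8), (2/25) = +1. Now have (3/25).
25 ≡ 1 (mod 4), so quadratic reciprocity gives (3/25) = (25/3). Reduce: 25 ≡ 1 (mod 3). Now have (1/3).
(1/3) = 1. Collecting the sign factors: 1.
(-662/431) = 1, and 431 is prime, so -662 is a quadratic residue mod 431.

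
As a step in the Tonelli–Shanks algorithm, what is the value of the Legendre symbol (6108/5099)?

1

(6108/5099)
  = (1009/5099)    [6108 ≡ 1009 mod 5099]
  = (5099/1009)    [QR: 1009 ≡ 1 mod 4, sign kept]
  = (54/1009)    [5099 ≡ 54 mod 1009]
  = (27/1009)    [1009 ≡ 1 mod 8 ⇒ (2/1009) = +1]
  = (1009/27)    [QR: 1009 ≡ 1 mod 4, sign kept]
  = (10/27)    [1009 ≡ 10 mod 27]
  = -(5/27)    [27 ≡ 3 mod 8 ⇒ (2/27) = -1]
  = -(27/5)    [QR: 5 ≡ 1 mod 4, sign kept]
  = -(2/5)    [27 ≡ 2 mod 5]
  = (1/5)    [5 ≡ 5 mod 8 ⇒ (2/5) = -1]
  = 1    [(1/5) = 1]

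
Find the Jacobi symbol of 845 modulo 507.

Reduce the numerator: 845 ≡ 338 (mod 507), so (845/507) = (338/507).
Factor out 2: 338 = 2·169. Since 507 ≡ 3 (mod 8), (2/507) = -1. Now have -(169/507).
169 ≡ 1 (mod 4), so quadratic reciprocity gives (169/507) = (507/169). Reduce: 507 ≡ 0 (mod 169). Now have -(0/169).
The numerator is now 0 with denominator 169 > 1: the symbol is 0.

0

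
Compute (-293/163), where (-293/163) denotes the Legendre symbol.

Pull out -1: (-293/163) = (-1/163)·(293/163). Since 163 ≡ 3 (mod 4), (-1/163) = -1. Now have -(293/163).
Reduce the numerator: 293 ≡ 130 (mod 163), so (293/163) = (130/163).
Factor out 2: 130 = 2·65. Since 163 ≡ 3 (mod 8), (2/163) = -1. Now have (65/163).
65 ≡ 1 (mod 4), so quadratic reciprocity gives (65/163) = (163/65). Reduce: 163 ≡ 33 (mod 65). Now have (33/65).
33 ≡ 1 (mod 4), so quadratic reciprocity gives (33/65) = (65/33). Reduce: 65 ≡ 32 (mod 33). Now have (32/33).
Factor out 2: 32 = 2^5. Since 33 ≡ 1 (mod 8), (2/33) = +1, and (2/33)^5 = +1. Now have (1/33).
(1/33) = 1. Collecting the sign factors: 1.

1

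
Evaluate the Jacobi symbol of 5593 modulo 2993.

1

(5593 / 2993)
  = (2600 / 2993)    [5593 ≡ 2600 mod 2993]
  = (325 / 2993)    [2993 ≡ 1 mod 8 ⇒ (2 / 2993)^3 = +1]
  = (2993 / 325)    [QR: 325 ≡ 1 mod 4, sign kept]
  = (68 / 325)    [2993 ≡ 68 mod 325]
  = (17 / 325)    [325 ≡ 5 mod 8 ⇒ (2 / 325)^2 = +1]
  = (325 / 17)    [QR: 17 ≡ 1 mod 4, sign kept]
  = (2 / 17)    [325 ≡ 2 mod 17]
  = (1 / 17)    [17 ≡ 1 mod 8 ⇒ (2 / 17) = +1]
  = 1    [(1 / 17) = 1]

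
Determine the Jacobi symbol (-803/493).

1

(-803/493)
  = (183/493)    [-803 ≡ 183 mod 493]
  = (493/183)    [QR: 493 ≡ 1 mod 4, sign kept]
  = (127/183)    [493 ≡ 127 mod 183]
  = -(183/127)    [QR: both ≡ 3 mod 4, sign flips]
  = -(56/127)    [183 ≡ 56 mod 127]
  = -(7/127)    [127 ≡ 7 mod 8 ⇒ (2/127)^3 = +1]
  = (127/7)    [QR: both ≡ 3 mod 4, sign flips]
  = (1/7)    [127 ≡ 1 mod 7]
  = 1    [(1/7) = 1]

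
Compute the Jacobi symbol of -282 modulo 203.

(-282/203)
  = (124/203)    [-282 ≡ 124 mod 203]
  = (31/203)    [203 ≡ 3 mod 8 ⇒ (2/203)^2 = +1]
  = -(203/31)    [QR: both ≡ 3 mod 4, sign flips]
  = -(17/31)    [203 ≡ 17 mod 31]
  = -(31/17)    [QR: 17 ≡ 1 mod 4, sign kept]
  = -(14/17)    [31 ≡ 14 mod 17]
  = -(7/17)    [17 ≡ 1 mod 8 ⇒ (2/17) = +1]
  = -(17/7)    [QR: 17 ≡ 1 mod 4, sign kept]
  = -(3/7)    [17 ≡ 3 mod 7]
  = (7/3)    [QR: both ≡ 3 mod 4, sign flips]
  = (1/3)    [7 ≡ 1 mod 3]
  = 1    [(1/3) = 1]

1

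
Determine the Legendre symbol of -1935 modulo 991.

(-1935/991)
  = -(1935/991)    [991 ≡ 3 mod 4 ⇒ (-1/991) = -1]
  = -(944/991)    [1935 ≡ 944 mod 991]
  = -(59/991)    [991 ≡ 7 mod 8 ⇒ (2/991)^4 = +1]
  = (991/59)    [QR: both ≡ 3 mod 4, sign flips]
  = (47/59)    [991 ≡ 47 mod 59]
  = -(59/47)    [QR: both ≡ 3 mod 4, sign flips]
  = -(12/47)    [59 ≡ 12 mod 47]
  = -(3/47)    [47 ≡ 7 mod 8 ⇒ (2/47)^2 = +1]
  = (47/3)    [QR: both ≡ 3 mod 4, sign flips]
  = (2/3)    [47 ≡ 2 mod 3]
  = -(1/3)    [3 ≡ 3 mod 8 ⇒ (2/3) = -1]
  = -1    [(1/3) = 1]

-1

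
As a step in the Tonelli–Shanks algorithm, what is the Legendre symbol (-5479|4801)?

-1

(-5479|4801)
  = (4123|4801)    [-5479 ≡ 4123 mod 4801]
  = (4801|4123)    [QR: 4801 ≡ 1 mod 4, sign kept]
  = (678|4123)    [4801 ≡ 678 mod 4123]
  = -(339|4123)    [4123 ≡ 3 mod 8 ⇒ (2|4123) = -1]
  = (4123|339)    [QR: both ≡ 3 mod 4, sign flips]
  = (55|339)    [4123 ≡ 55 mod 339]
  = -(339|55)    [QR: both ≡ 3 mod 4, sign flips]
  = -(9|55)    [339 ≡ 9 mod 55]
  = -(55|9)    [QR: 9 ≡ 1 mod 4, sign kept]
  = -(1|9)    [55 ≡ 1 mod 9]
  = -1    [(1|9) = 1]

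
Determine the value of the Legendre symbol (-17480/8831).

-1

(-17480/8831)
  = -(17480/8831)    [8831 ≡ 3 mod 4 ⇒ (-1/8831) = -1]
  = -(8649/8831)    [17480 ≡ 8649 mod 8831]
  = -(8831/8649)    [QR: 8649 ≡ 1 mod 4, sign kept]
  = -(182/8649)    [8831 ≡ 182 mod 8649]
  = -(91/8649)    [8649 ≡ 1 mod 8 ⇒ (2/8649) = +1]
  = -(8649/91)    [QR: 8649 ≡ 1 mod 4, sign kept]
  = -(4/91)    [8649 ≡ 4 mod 91]
  = -(1/91)    [91 ≡ 3 mod 8 ⇒ (2/91)^2 = +1]
  = -1    [(1/91) = 1]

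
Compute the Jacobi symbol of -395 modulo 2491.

1

(-395/2491)
  = (2096/2491)    [-395 ≡ 2096 mod 2491]
  = (131/2491)    [2491 ≡ 3 mod 8 ⇒ (2/2491)^4 = +1]
  = -(2491/131)    [QR: both ≡ 3 mod 4, sign flips]
  = -(2/131)    [2491 ≡ 2 mod 131]
  = (1/131)    [131 ≡ 3 mod 8 ⇒ (2/131) = -1]
  = 1    [(1/131) = 1]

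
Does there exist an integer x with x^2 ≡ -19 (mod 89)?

Reduce the numerator: -19 ≡ 70 (mod 89), so (-19|89) = (70|89).
Factor out 2: 70 = 2·35. Since 89 ≡ 1 (mod 8), (2|89) = +1. Now have (35|89).
89 ≡ 1 (mod 4), so quadratic reciprocity gives (35|89) = (89|35). Reduce: 89 ≡ 19 (mod 35). Now have (19|35).
Both 19 ≡ 3 and 35 ≡ 3 (mod 4), so reciprocity gives (19|35) = -(35|19). Reduce: 35 ≡ 16 (mod 19). Now have -(16|19).
Factor out 2: 16 = 2^4. Since 19 ≡ 3 (mod 8), (2|19) = -1, and (2|19)^4 = +1. Now have -(1|19).
(1|19) = 1. Collecting the sign factors: -1.
(-19|89) = -1, and 89 is prime, so -19 is not a quadratic residue mod 89.

no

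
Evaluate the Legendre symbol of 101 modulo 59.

-1

(101|59)
  = (42|59)    [101 ≡ 42 mod 59]
  = -(21|59)    [59 ≡ 3 mod 8 ⇒ (2|59) = -1]
  = -(59|21)    [QR: 21 ≡ 1 mod 4, sign kept]
  = -(17|21)    [59 ≡ 17 mod 21]
  = -(21|17)    [QR: 17 ≡ 1 mod 4, sign kept]
  = -(4|17)    [21 ≡ 4 mod 17]
  = -(1|17)    [17 ≡ 1 mod 8 ⇒ (2|17)^2 = +1]
  = -1    [(1|17) = 1]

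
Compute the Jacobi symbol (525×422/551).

By multiplicativity, (525·422/551) = (525/551)·(422/551).
First factor (525/551):
525 ≡ 1 (mod 4), so quadratic reciprocity gives (525/551) = (551/525). Reduce: 551 ≡ 26 (mod 525). Now have (26/525).
Factor out 2: 26 = 2·13. Since 525 ≡ 5 (mod 8), (2/525) = -1. Now have -(13/525).
13 ≡ 1 (mod 4), so quadratic reciprocity gives (13/525) = (525/13). Reduce: 525 ≡ 5 (mod 13). Now have -(5/13).
5 ≡ 1 (mod 4), so quadratic reciprocity gives (5/13) = (13/5). Reduce: 13 ≡ 3 (mod 5). Now have -(3/5).
5 ≡ 1 (mod 4), so quadratic reciprocity gives (3/5) = (5/3). Reduce: 5 ≡ 2 (mod 3). Now have -(2/3).
Factor out 2: 2 = 2. Since 3 ≡ 3 (mod 8), (2/3) = -1. Now have (1/3).
(1/3) = 1. Collecting the sign factors: 1.
Second factor (422/551):
Factor out 2: 422 = 2·211. Since 551 ≡ 7 (mod 8), (2/551) = +1. Now have (211/551).
Both 211 ≡ 3 and 551 ≡ 3 (mod 4), so reciprocity gives (211/551) = -(551/211). Reduce: 551 ≡ 129 (mod 211). Now have -(129/211).
129 ≡ 1 (mod 4), so quadratic reciprocity gives (129/211) = (211/129). Reduce: 211 ≡ 82 (mod 129). Now have -(82/129).
Factor out 2: 82 = 2·41. Since 129 ≡ 1 (mod 8), (2/129) = +1. Now have -(41/129).
41 ≡ 1 (mod 4), so quadratic reciprocity gives (41/129) = (129/41). Reduce: 129 ≡ 6 (mod 41). Now have -(6/41).
Factor out 2: 6 = 2·3. Since 41 ≡ 1 (mod 8), (2/41) = +1. Now have -(3/41).
41 ≡ 1 (mod 4), so quadratic reciprocity gives (3/41) = (41/3). Reduce: 41 ≡ 2 (mod 3). Now have -(2/3).
Factor out 2: 2 = 2. Since 3 ≡ 3 (mod 8), (2/3) = -1. Now have (1/3).
(1/3) = 1. Collecting the sign factors: 1.
Product: (1)·(1) = 1.

1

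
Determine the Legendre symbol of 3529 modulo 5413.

1

3529 ≡ 1 (mod 4), so quadratic reciprocity gives (3529|5413) = (5413|3529). Reduce: 5413 ≡ 1884 (mod 3529). Now have (1884|3529).
Factor out 2: 1884 = 2^2·471. Since 3529 ≡ 1 (mod 8), (2|3529) = +1, and (2|3529)^2 = +1. Now have (471|3529).
3529 ≡ 1 (mod 4), so quadratic reciprocity gives (471|3529) = (3529|471). Reduce: 3529 ≡ 232 (mod 471). Now have (232|471).
Factor out 2: 232 = 2^3·29. Since 471 ≡ 7 (mod 8), (2|471) = +1, and (2|471)^3 = +1. Now have (29|471).
29 ≡ 1 (mod 4), so quadratic reciprocity gives (29|471) = (471|29). Reduce: 471 ≡ 7 (mod 29). Now have (7|29).
29 ≡ 1 (mod 4), so quadratic reciprocity gives (7|29) = (29|7). Reduce: 29 ≡ 1 (mod 7). Now have (1|7).
(1|7) = 1. Collecting the sign factors: 1.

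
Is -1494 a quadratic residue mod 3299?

(-1494/3299)
  = (1805/3299)    [-1494 ≡ 1805 mod 3299]
  = (3299/1805)    [QR: 1805 ≡ 1 mod 4, sign kept]
  = (1494/1805)    [3299 ≡ 1494 mod 1805]
  = -(747/1805)    [1805 ≡ 5 mod 8 ⇒ (2/1805) = -1]
  = -(1805/747)    [QR: 1805 ≡ 1 mod 4, sign kept]
  = -(311/747)    [1805 ≡ 311 mod 747]
  = (747/311)    [QR: both ≡ 3 mod 4, sign flips]
  = (125/311)    [747 ≡ 125 mod 311]
  = (311/125)    [QR: 125 ≡ 1 mod 4, sign kept]
  = (61/125)    [311 ≡ 61 mod 125]
  = (125/61)    [QR: 61 ≡ 1 mod 4, sign kept]
  = (3/61)    [125 ≡ 3 mod 61]
  = (61/3)    [QR: 61 ≡ 1 mod 4, sign kept]
  = (1/3)    [61 ≡ 1 mod 3]
  = 1    [(1/3) = 1]
The Legendre symbol is 1, so x^2 ≡ -1494 (mod 3299) has solution.

yes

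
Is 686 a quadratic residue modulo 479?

Reduce the numerator: 686 ≡ 207 (mod 479), so (686/479) = (207/479).
Both 207 ≡ 3 and 479 ≡ 3 (mod 4), so reciprocity gives (207/479) = -(479/207). Reduce: 479 ≡ 65 (mod 207). Now have -(65/207).
65 ≡ 1 (mod 4), so quadratic reciprocity gives (65/207) = (207/65). Reduce: 207 ≡ 12 (mod 65). Now have -(12/65).
Factor out 2: 12 = 2^2·3. Since 65 ≡ 1 (mod 8), (2/65) = +1, and (2/65)^2 = +1. Now have -(3/65).
65 ≡ 1 (mod 4), so quadratic reciprocity gives (3/65) = (65/3). Reduce: 65 ≡ 2 (mod 3). Now have -(2/3).
Factor out 2: 2 = 2. Since 3 ≡ 3 (mod 8), (2/3) = -1. Now have (1/3).
(1/3) = 1. Collecting the sign factors: 1.
(686/479) = 1, and 479 is prime, so 686 is a quadratic residue mod 479.

yes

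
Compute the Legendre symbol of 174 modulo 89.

1

Reduce the numerator: 174 ≡ 85 (mod 89), so (174|89) = (85|89).
85 ≡ 1 (mod 4), so quadratic reciprocity gives (85|89) = (89|85). Reduce: 89 ≡ 4 (mod 85). Now have (4|85).
Factor out 2: 4 = 2^2. Since 85 ≡ 5 (mod 8), (2|85) = -1, and (2|85)^2 = +1. Now have (1|85).
(1|85) = 1. Collecting the sign factors: 1.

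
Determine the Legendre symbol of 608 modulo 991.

(608|991)
  = (19|991)    [991 ≡ 7 mod 8 ⇒ (2|991)^5 = +1]
  = -(991|19)    [QR: both ≡ 3 mod 4, sign flips]
  = -(3|19)    [991 ≡ 3 mod 19]
  = (19|3)    [QR: both ≡ 3 mod 4, sign flips]
  = (1|3)    [19 ≡ 1 mod 3]
  = 1    [(1|3) = 1]

1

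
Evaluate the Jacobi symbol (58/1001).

(58/1001)
  = (29/1001)    [1001 ≡ 1 mod 8 ⇒ (2/1001) = +1]
  = (1001/29)    [QR: 29 ≡ 1 mod 4, sign kept]
  = (15/29)    [1001 ≡ 15 mod 29]
  = (29/15)    [QR: 29 ≡ 1 mod 4, sign kept]
  = (14/15)    [29 ≡ 14 mod 15]
  = (7/15)    [15 ≡ 7 mod 8 ⇒ (2/15) = +1]
  = -(15/7)    [QR: both ≡ 3 mod 4, sign flips]
  = -(1/7)    [15 ≡ 1 mod 7]
  = -1    [(1/7) = 1]

-1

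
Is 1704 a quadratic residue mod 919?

Reduce the numerator: 1704 ≡ 785 (mod 919), so (1704/919) = (785/919).
785 ≡ 1 (mod 4), so quadratic reciprocity gives (785/919) = (919/785). Reduce: 919 ≡ 134 (mod 785). Now have (134/785).
Factor out 2: 134 = 2·67. Since 785 ≡ 1 (mod 8), (2/785) = +1. Now have (67/785).
785 ≡ 1 (mod 4), so quadratic reciprocity gives (67/785) = (785/67). Reduce: 785 ≡ 48 (mod 67). Now have (48/67).
Factor out 2: 48 = 2^4·3. Since 67 ≡ 3 (mod 8), (2/67) = -1, and (2/67)^4 = +1. Now have (3/67).
Both 3 ≡ 3 and 67 ≡ 3 (mod 4), so reciprocity gives (3/67) = -(67/3). Reduce: 67 ≡ 1 (mod 3). Now have -(1/3).
(1/3) = 1. Collecting the sign factors: -1.
(1704/919) = -1, and 919 is prime, so 1704 is not a quadratic residue mod 919.

no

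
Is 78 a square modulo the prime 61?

(78/61)
  = (17/61)    [78 ≡ 17 mod 61]
  = (61/17)    [QR: 17 ≡ 1 mod 4, sign kept]
  = (10/17)    [61 ≡ 10 mod 17]
  = (5/17)    [17 ≡ 1 mod 8 ⇒ (2/17) = +1]
  = (17/5)    [QR: 5 ≡ 1 mod 4, sign kept]
  = (2/5)    [17 ≡ 2 mod 5]
  = -(1/5)    [5 ≡ 5 mod 8 ⇒ (2/5) = -1]
  = -1    [(1/5) = 1]
The Legendre symbol is -1, so x^2 ≡ 78 (mod 61) has no solution.

no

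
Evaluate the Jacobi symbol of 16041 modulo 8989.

-1

(16041 / 8989)
  = (7052 / 8989)    [16041 ≡ 7052 mod 8989]
  = (1763 / 8989)    [8989 ≡ 5 mod 8 ⇒ (2 / 8989)^2 = +1]
  = (8989 / 1763)    [QR: 8989 ≡ 1 mod 4, sign kept]
  = (174 / 1763)    [8989 ≡ 174 mod 1763]
  = -(87 / 1763)    [1763 ≡ 3 mod 8 ⇒ (2 / 1763) = -1]
  = (1763 / 87)    [QR: both ≡ 3 mod 4, sign flips]
  = (23 / 87)    [1763 ≡ 23 mod 87]
  = -(87 / 23)    [QR: both ≡ 3 mod 4, sign flips]
  = -(18 / 23)    [87 ≡ 18 mod 23]
  = -(9 / 23)    [23 ≡ 7 mod 8 ⇒ (2 / 23) = +1]
  = -(23 / 9)    [QR: 9 ≡ 1 mod 4, sign kept]
  = -(5 / 9)    [23 ≡ 5 mod 9]
  = -(9 / 5)    [QR: 5 ≡ 1 mod 4, sign kept]
  = -(4 / 5)    [9 ≡ 4 mod 5]
  = -(1 / 5)    [5 ≡ 5 mod 8 ⇒ (2 / 5)^2 = +1]
  = -1    [(1 / 5) = 1]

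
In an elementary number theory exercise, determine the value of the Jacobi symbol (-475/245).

(-475/245)
  = (15/245)    [-475 ≡ 15 mod 245]
  = (245/15)    [QR: 245 ≡ 1 mod 4, sign kept]
  = (5/15)    [245 ≡ 5 mod 15]
  = (15/5)    [QR: 5 ≡ 1 mod 4, sign kept]
  = (0/5)    [15 ≡ 0 mod 5]
  = 0    [numerator 0, gcd > 1]

0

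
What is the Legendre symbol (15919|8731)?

Reduce the numerator: 15919 ≡ 7188 (mod 8731), so (15919|8731) = (7188|8731).
Factor out 2: 7188 = 2^2·1797. Since 8731 ≡ 3 (mod 8), (2|8731) = -1, and (2|8731)^2 = +1. Now have (1797|8731).
1797 ≡ 1 (mod 4), so quadratic reciprocity gives (1797|8731) = (8731|1797). Reduce: 8731 ≡ 1543 (mod 1797). Now have (1543|1797).
1797 ≡ 1 (mod 4), so quadratic reciprocity gives (1543|1797) = (1797|1543). Reduce: 1797 ≡ 254 (mod 1543). Now have (254|1543).
Factor out 2: 254 = 2·127. Since 1543 ≡ 7 (mod 8), (2|1543) = +1. Now have (127|1543).
Both 127 ≡ 3 and 1543 ≡ 3 (mod 4), so reciprocity gives (127|1543) = -(1543|127). Reduce: 1543 ≡ 19 (mod 127). Now have -(19|127).
Both 19 ≡ 3 and 127 ≡ 3 (mod 4), so reciprocity gives (19|127) = -(127|19). Reduce: 127 ≡ 13 (mod 19). Now have (13|19).
13 ≡ 1 (mod 4), so quadratic reciprocity gives (13|19) = (19|13). Reduce: 19 ≡ 6 (mod 13). Now have (6|13).
Factor out 2: 6 = 2·3. Since 13 ≡ 5 (mod 8), (2|13) = -1. Now have -(3|13).
13 ≡ 1 (mod 4), so quadratic reciprocity gives (3|13) = (13|3). Reduce: 13 ≡ 1 (mod 3). Now have -(1|3).
(1|3) = 1. Collecting the sign factors: -1.

-1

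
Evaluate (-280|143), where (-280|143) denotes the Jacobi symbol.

(-280|143)
  = (6|143)    [-280 ≡ 6 mod 143]
  = (3|143)    [143 ≡ 7 mod 8 ⇒ (2|143) = +1]
  = -(143|3)    [QR: both ≡ 3 mod 4, sign flips]
  = -(2|3)    [143 ≡ 2 mod 3]
  = (1|3)    [3 ≡ 3 mod 8 ⇒ (2|3) = -1]
  = 1    [(1|3) = 1]

1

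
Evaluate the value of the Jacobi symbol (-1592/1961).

-1

Reduce the numerator: -1592 ≡ 369 (mod 1961), so (-1592/1961) = (369/1961).
369 ≡ 1 (mod 4), so quadratic reciprocity gives (369/1961) = (1961/369). Reduce: 1961 ≡ 116 (mod 369). Now have (116/369).
Factor out 2: 116 = 2^2·29. Since 369 ≡ 1 (mod 8), (2/369) = +1, and (2/369)^2 = +1. Now have (29/369).
29 ≡ 1 (mod 4), so quadratic reciprocity gives (29/369) = (369/29). Reduce: 369 ≡ 21 (mod 29). Now have (21/29).
21 ≡ 1 (mod 4), so quadratic reciprocity gives (21/29) = (29/21). Reduce: 29 ≡ 8 (mod 21). Now have (8/21).
Factor out 2: 8 = 2^3. Since 21 ≡ 5 (mod 8), (2/21) = -1, and (2/21)^3 = -1. Now have -(1/21).
(1/21) = 1. Collecting the sign factors: -1.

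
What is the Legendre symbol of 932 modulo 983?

(932/983)
  = (233/983)    [983 ≡ 7 mod 8 ⇒ (2/983)^2 = +1]
  = (983/233)    [QR: 233 ≡ 1 mod 4, sign kept]
  = (51/233)    [983 ≡ 51 mod 233]
  = (233/51)    [QR: 233 ≡ 1 mod 4, sign kept]
  = (29/51)    [233 ≡ 29 mod 51]
  = (51/29)    [QR: 29 ≡ 1 mod 4, sign kept]
  = (22/29)    [51 ≡ 22 mod 29]
  = -(11/29)    [29 ≡ 5 mod 8 ⇒ (2/29) = -1]
  = -(29/11)    [QR: 29 ≡ 1 mod 4, sign kept]
  = -(7/11)    [29 ≡ 7 mod 11]
  = (11/7)    [QR: both ≡ 3 mod 4, sign flips]
  = (4/7)    [11 ≡ 4 mod 7]
  = (1/7)    [7 ≡ 7 mod 8 ⇒ (2/7)^2 = +1]
  = 1    [(1/7) = 1]

1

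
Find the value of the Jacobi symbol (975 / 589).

(975 / 589)
  = (386 / 589)    [975 ≡ 386 mod 589]
  = -(193 / 589)    [589 ≡ 5 mod 8 ⇒ (2 / 589) = -1]
  = -(589 / 193)    [QR: 193 ≡ 1 mod 4, sign kept]
  = -(10 / 193)    [589 ≡ 10 mod 193]
  = -(5 / 193)    [193 ≡ 1 mod 8 ⇒ (2 / 193) = +1]
  = -(193 / 5)    [QR: 5 ≡ 1 mod 4, sign kept]
  = -(3 / 5)    [193 ≡ 3 mod 5]
  = -(5 / 3)    [QR: 5 ≡ 1 mod 4, sign kept]
  = -(2 / 3)    [5 ≡ 2 mod 3]
  = (1 / 3)    [3 ≡ 3 mod 8 ⇒ (2 / 3) = -1]
  = 1    [(1 / 3) = 1]

1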